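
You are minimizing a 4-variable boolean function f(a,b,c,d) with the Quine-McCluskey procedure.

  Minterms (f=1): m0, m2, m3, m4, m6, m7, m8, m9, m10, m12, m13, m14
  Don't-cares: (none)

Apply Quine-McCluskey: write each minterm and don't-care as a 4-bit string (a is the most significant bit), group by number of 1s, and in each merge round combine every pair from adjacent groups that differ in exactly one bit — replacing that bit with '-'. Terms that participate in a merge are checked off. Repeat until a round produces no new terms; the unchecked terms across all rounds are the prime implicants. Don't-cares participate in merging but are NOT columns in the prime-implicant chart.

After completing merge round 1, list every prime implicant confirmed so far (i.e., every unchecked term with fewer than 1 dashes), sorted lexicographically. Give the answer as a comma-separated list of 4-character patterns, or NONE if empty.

NONE

size-2^0 implicants → 0000(✓)  0010(✓)  0011(✓)  0100(✓)  0110(✓)  0111(✓)  1000(✓)  1001(✓)  1010(✓)  1100(✓)  1101(✓)  1110(✓)
size-2^1 implicants → -000(✓)  -010(✓)  -100(✓)  -110(✓)  0-00(✓)  0-10(✓)  0-11(✓)  00-0(✓)  001-(✓)  01-0(✓)  011-(✓)  1-00(✓)  1-01(✓)  1-10(✓)  10-0(✓)  100-(✓)  11-0(✓)  110-(✓)
size-2^2 implicants → --00(✓)  --10(✓)  -0-0(✓)  -1-0(✓)  0--0(✓)  0-1-  1--0(✓)  1-0-
size-2^3 implicants → ---0
Unchecked terms (primes): ---0, 0-1-, 1-0-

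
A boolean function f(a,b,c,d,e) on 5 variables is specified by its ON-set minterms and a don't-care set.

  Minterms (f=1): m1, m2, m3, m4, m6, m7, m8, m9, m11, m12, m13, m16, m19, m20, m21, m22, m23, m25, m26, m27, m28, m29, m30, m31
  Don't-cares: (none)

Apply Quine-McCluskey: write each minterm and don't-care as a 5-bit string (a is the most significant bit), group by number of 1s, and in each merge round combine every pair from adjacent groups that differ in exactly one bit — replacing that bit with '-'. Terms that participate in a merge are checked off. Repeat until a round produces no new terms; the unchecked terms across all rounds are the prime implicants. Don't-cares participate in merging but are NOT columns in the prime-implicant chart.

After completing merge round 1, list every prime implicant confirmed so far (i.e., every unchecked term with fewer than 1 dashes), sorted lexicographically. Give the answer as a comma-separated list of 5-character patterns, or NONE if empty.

[col 0] 00001*, 00010*, 00011*, 00100*, 00110*, 00111*, 01000*, 01001*, 01011*, 01100*, 01101*, 10000*, 10011*, 10100*, 10101*, 10110*, 10111*, 11001*, 11010*, 11011*, 11100*, 11101*, 11110*, 11111*
[col 1] -0011*, -0100*, -0110*, -0111*, -1001*, -1011*, -1100*, -1101*, 0-001*, 0-011*, 0-100*, 00-10*, 00-11*, 000-1*, 0001-*, 001-0*, 0011-*, 01-00*, 01-01*, 010-1*, 0100-*, 0110-*, 1-011*, 1-100*, 1-101*, 1-110*, 1-111*, 10-00, 10-11*, 101-0*, 101-1*, 1010-*, 1011-*, 11-01*, 11-10*, 11-11*, 110-1*, 1101-*, 111-0*, 111-1*, 1110-*, 1111-*
[col 2] --011, --100, -0-11, -01-0, -011-, -1-01, -10-1, -110-, 0-0-1, 00-1-, 01-0-, 1--11, 1-1-0*, 1-1-1*, 1-10-*, 1-11-*, 101--*, 11--1, 11-1-, 111--*
[col 3] 1-1--
Prime implicants: --011, --100, -0-11, -01-0, -011-, -1-01, -10-1, -110-, 0-0-1, 00-1-, 01-0-, 1--11, 1-1--, 10-00, 11--1, 11-1-

NONE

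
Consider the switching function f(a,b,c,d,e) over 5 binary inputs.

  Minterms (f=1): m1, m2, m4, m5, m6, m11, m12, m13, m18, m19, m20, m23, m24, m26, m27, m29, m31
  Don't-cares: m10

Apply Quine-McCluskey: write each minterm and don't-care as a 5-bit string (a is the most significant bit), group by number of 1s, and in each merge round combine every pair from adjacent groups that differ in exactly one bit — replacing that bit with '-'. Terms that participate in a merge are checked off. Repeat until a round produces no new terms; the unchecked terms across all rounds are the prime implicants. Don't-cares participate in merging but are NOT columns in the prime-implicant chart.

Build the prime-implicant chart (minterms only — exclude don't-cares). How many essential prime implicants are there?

[col 0] 00001*, 00010*, 00100*, 00101*, 00110*, 01010*, 01011*, 01100*, 01101*, 10010*, 10011*, 10100*, 10111*, 11000*, 11010*, 11011*, 11101*, 11111*
[col 1] -0010*, -0100, -1010*, -1011*, -1101, 0-010*, 0-100*, 0-101*, 00-01, 00-10, 001-0, 0010-*, 0101-*, 0110-*, 1-010*, 1-011*, 1-111*, 10-11*, 1001-*, 11-11*, 110-0, 1101-*, 111-1
[col 2] --010, -101-, 0-10-, 1--11, 1-01-
Prime implicants: --010, -0100, -101-, -1101, 0-10-, 00-01, 00-10, 001-0, 1--11, 1-01-, 110-0, 111-1
PI chart (minterm → PIs covering it):
  1 | 00-01  (sole → essential)
  2 | --010,00-10
  4 | -0100,0-10-,001-0
  5 | 0-10-,00-01
  6 | 00-10,001-0
  11 | -101-  (sole → essential)
  12 | 0-10-  (sole → essential)
  13 | -1101,0-10-
  18 | --010,1-01-
  19 | 1--11,1-01-
  20 | -0100  (sole → essential)
  23 | 1--11  (sole → essential)
  24 | 110-0  (sole → essential)
  26 | --010,-101-,1-01-,110-0
  27 | -101-,1--11,1-01-
  29 | -1101,111-1
  31 | 1--11,111-1
Essential prime implicants: -0100, -101-, 0-10-, 00-01, 1--11, 110-0

6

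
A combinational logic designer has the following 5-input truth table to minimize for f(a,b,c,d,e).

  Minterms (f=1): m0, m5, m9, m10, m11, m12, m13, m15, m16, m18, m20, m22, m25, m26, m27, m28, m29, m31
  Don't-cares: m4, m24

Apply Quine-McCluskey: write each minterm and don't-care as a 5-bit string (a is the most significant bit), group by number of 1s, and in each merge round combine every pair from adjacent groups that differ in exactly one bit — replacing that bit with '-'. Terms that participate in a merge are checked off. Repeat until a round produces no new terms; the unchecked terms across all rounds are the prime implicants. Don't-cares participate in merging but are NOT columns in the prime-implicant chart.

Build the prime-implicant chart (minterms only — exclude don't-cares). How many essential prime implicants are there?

5

Round 0: 00000✓ 00100✓ 00101✓ 01001✓ 01010✓ 01011✓ 01100✓ 01101✓ 01111✓ 10000✓ 10010✓ 10100✓ 10110✓ 11000✓ 11001✓ 11010✓ 11011✓ 11100✓ 11101✓ 11111✓
Round 1: -0000✓ -0100✓ -1001✓ -1010✓ -1011✓ -1100✓ -1101✓ -1111✓ 0-100✓ 0-101✓ 00-00✓ 0010-✓ 01-01✓ 01-11✓ 010-1✓ 0101-✓ 011-1✓ 0110-✓ 1-000✓ 1-010✓ 1-100✓ 10-00✓ 10-10✓ 100-0✓ 101-0✓ 11-00✓ 11-01✓ 11-11✓ 110-0✓ 110-1✓ 1100-✓ 1101-✓ 111-1✓ 1110-✓
Round 2: --100 -0-00 -1-01✓ -1-11✓ -10-1✓ -101- -11-1✓ -110- 0-10- 01--1✓ 1--00 1-0-0 10--0 11--1✓ 11-0- 110--
Round 3: -1--1
PIs = {--100, -0-00, -1--1, -101-, -110-, 0-10-, 1--00, 1-0-0, 10--0, 11-0-, 110--}
Coverage chart:
  m0: -0-00 ←essential
  m5: 0-10- ←essential
  m9: -1--1 ←essential
  m10: -101- ←essential
  m11: -1--1,-101-
  m12: --100,-110-,0-10-
  m13: -1--1,-110-,0-10-
  m15: -1--1 ←essential
  m16: -0-00,1--00,1-0-0,10--0
  m18: 1-0-0,10--0
  m20: --100,-0-00,1--00,10--0
  m22: 10--0 ←essential
  m25: -1--1,11-0-,110--
  m26: -101-,1-0-0,110--
  m27: -1--1,-101-,110--
  m28: --100,-110-,1--00,11-0-
  m29: -1--1,-110-,11-0-
  m31: -1--1 ←essential
Essential: -0-00, -1--1, -101-, 0-10-, 10--0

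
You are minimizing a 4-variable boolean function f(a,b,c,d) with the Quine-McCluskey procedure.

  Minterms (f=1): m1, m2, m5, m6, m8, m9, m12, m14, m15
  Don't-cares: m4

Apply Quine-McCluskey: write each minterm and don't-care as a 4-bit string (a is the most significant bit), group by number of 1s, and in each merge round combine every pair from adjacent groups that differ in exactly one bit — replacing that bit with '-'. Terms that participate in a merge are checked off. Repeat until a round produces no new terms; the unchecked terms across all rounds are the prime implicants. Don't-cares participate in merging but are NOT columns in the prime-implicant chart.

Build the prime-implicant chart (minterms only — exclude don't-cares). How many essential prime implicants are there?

2

[col 0] 0001*, 0010*, 0100*, 0101*, 0110*, 1000*, 1001*, 1100*, 1110*, 1111*
[col 1] -001, -100*, -110*, 0-01, 0-10, 01-0*, 010-, 1-00, 100-, 11-0*, 111-
[col 2] -1-0
Prime implicants: -001, -1-0, 0-01, 0-10, 010-, 1-00, 100-, 111-
PI chart (minterm → PIs covering it):
  1 | -001,0-01
  2 | 0-10  (sole → essential)
  5 | 0-01,010-
  6 | -1-0,0-10
  8 | 1-00,100-
  9 | -001,100-
  12 | -1-0,1-00
  14 | -1-0,111-
  15 | 111-  (sole → essential)
Essential prime implicants: 0-10, 111-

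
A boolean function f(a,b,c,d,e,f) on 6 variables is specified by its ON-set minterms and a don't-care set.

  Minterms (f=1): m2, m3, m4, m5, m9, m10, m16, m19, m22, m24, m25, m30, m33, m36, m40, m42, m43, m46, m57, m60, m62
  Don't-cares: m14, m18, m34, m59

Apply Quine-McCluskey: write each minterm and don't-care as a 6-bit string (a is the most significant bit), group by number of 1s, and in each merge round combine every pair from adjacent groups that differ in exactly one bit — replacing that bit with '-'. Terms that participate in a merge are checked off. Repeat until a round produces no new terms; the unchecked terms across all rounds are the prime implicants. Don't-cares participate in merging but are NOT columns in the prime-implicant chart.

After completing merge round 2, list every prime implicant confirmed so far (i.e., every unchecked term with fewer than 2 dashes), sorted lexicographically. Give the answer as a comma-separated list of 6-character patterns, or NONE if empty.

-00100, -11001, 0-1001, 00010-, 01-000, 01-110, 010-10, 0100-0, 01100-, 1-1011, 100001, 1010-0, 10101-, 1110-1, 1111-0

size-2^0 implicants → 000010(✓)  000011(✓)  000100(✓)  000101(✓)  001001(✓)  001010(✓)  001110(✓)  010000(✓)  010010(✓)  010011(✓)  010110(✓)  011000(✓)  011001(✓)  011110(✓)  100001  100010(✓)  100100(✓)  101000(✓)  101010(✓)  101011(✓)  101110(✓)  111001(✓)  111011(✓)  111100(✓)  111110(✓)
size-2^1 implicants → -00010(✓)  -00100  -01010(✓)  -01110(✓)  -11001  -11110(✓)  0-0010(✓)  0-0011(✓)  0-1001  0-1110(✓)  00-010(✓)  00001-(✓)  00010-  001-10(✓)  01-000  01-110  010-10  0100-0  01001-(✓)  01100-  1-1011  1-1110(✓)  10-010(✓)  101-10(✓)  1010-0  10101-  1110-1  1111-0
size-2^2 implicants → --1110  -0-010  -01-10  0-001-
Unchecked terms (primes): --1110, -0-010, -00100, -01-10, -11001, 0-001-, 0-1001, 00010-, 01-000, 01-110, 010-10, 0100-0, 01100-, 1-1011, 100001, 1010-0, 10101-, 1110-1, 1111-0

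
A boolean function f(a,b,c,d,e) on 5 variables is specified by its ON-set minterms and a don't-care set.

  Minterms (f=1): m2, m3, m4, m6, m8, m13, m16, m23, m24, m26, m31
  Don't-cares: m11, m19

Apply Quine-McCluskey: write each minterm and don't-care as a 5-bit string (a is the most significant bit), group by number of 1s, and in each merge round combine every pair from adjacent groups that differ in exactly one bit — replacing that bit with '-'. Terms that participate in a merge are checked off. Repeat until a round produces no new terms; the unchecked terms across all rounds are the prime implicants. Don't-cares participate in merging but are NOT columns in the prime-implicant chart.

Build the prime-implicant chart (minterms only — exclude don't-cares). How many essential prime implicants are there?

[col 0] 00010*, 00011*, 00100*, 00110*, 01000*, 01011*, 01101, 10000*, 10011*, 10111*, 11000*, 11010*, 11111*
[col 1] -0011, -1000, 0-011, 00-10, 0001-, 001-0, 1-000, 1-111, 10-11, 110-0
Prime implicants: -0011, -1000, 0-011, 00-10, 0001-, 001-0, 01101, 1-000, 1-111, 10-11, 110-0
PI chart (minterm → PIs covering it):
  2 | 00-10,0001-
  3 | -0011,0-011,0001-
  4 | 001-0  (sole → essential)
  6 | 00-10,001-0
  8 | -1000  (sole → essential)
  13 | 01101  (sole → essential)
  16 | 1-000  (sole → essential)
  23 | 1-111,10-11
  24 | -1000,1-000,110-0
  26 | 110-0  (sole → essential)
  31 | 1-111  (sole → essential)
Essential prime implicants: -1000, 001-0, 01101, 1-000, 1-111, 110-0

6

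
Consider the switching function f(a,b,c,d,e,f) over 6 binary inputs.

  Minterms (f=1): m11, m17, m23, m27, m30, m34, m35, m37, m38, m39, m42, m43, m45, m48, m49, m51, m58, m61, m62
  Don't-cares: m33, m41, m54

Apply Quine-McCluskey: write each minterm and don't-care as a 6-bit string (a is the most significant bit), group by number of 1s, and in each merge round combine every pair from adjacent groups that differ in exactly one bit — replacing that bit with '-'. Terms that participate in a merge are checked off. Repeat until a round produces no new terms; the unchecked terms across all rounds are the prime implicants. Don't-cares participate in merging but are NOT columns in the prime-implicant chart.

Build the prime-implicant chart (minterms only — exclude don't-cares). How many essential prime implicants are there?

[col 0] 001011*, 010001*, 010111, 011011*, 011110*, 100001*, 100010*, 100011*, 100101*, 100110*, 100111*, 101001*, 101010*, 101011*, 101101*, 110000*, 110001*, 110011*, 110110*, 111010*, 111101*, 111110*
[col 1] -01011, -10001, -11110, 0-1011, 1-0001*, 1-0011*, 1-0110, 1-1010, 1-1101, 10-001*, 10-010*, 10-011*, 10-101*, 100-01*, 100-10*, 100-11*, 1000-1*, 10001-*, 1001-1*, 10011-*, 101-01*, 1010-1*, 10101-*, 11-110, 1100-1*, 11000-, 111-10
[col 2] 1-00-1, 10--01, 10-0-1, 10-01-, 100--1, 100-1-
Prime implicants: -01011, -10001, -11110, 0-1011, 010111, 1-00-1, 1-0110, 1-1010, 1-1101, 10--01, 10-0-1, 10-01-, 100--1, 100-1-, 11-110, 11000-, 111-10
PI chart (minterm → PIs covering it):
  11 | -01011,0-1011
  17 | -10001  (sole → essential)
  23 | 010111  (sole → essential)
  27 | 0-1011  (sole → essential)
  30 | -11110  (sole → essential)
  34 | 10-01-,100-1-
  35 | 1-00-1,10-0-1,10-01-,100--1,100-1-
  37 | 10--01,100--1
  38 | 1-0110,100-1-
  39 | 100--1,100-1-
  42 | 1-1010,10-01-
  43 | -01011,10-0-1,10-01-
  45 | 1-1101,10--01
  48 | 11000-  (sole → essential)
  49 | -10001,1-00-1,11000-
  51 | 1-00-1  (sole → essential)
  58 | 1-1010,111-10
  61 | 1-1101  (sole → essential)
  62 | -11110,11-110,111-10
Essential prime implicants: -10001, -11110, 0-1011, 010111, 1-00-1, 1-1101, 11000-

7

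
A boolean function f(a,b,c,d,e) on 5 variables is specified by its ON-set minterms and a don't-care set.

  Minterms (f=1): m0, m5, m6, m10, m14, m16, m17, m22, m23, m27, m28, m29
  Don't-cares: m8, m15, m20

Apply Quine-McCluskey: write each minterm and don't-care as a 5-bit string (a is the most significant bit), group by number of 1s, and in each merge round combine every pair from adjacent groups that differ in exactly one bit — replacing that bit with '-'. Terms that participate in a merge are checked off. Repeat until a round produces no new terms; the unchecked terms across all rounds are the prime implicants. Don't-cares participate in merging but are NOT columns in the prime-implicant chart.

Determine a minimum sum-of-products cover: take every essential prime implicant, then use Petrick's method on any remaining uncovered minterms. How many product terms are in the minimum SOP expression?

8

Round 0: 00000✓ 00101 00110✓ 01000✓ 01010✓ 01110✓ 01111✓ 10000✓ 10001✓ 10100✓ 10110✓ 10111✓ 11011 11100✓ 11101✓
Round 1: -0000 -0110 0-000 0-110 01-10 010-0 0111- 1-100 10-00 1000- 101-0 1011- 1110-
PIs = {-0000, -0110, 0-000, 0-110, 00101, 01-10, 010-0, 0111-, 1-100, 10-00, 1000-, 101-0, 1011-, 11011, 1110-}
Coverage chart:
  m0: -0000,0-000
  m5: 00101 ←essential
  m6: -0110,0-110
  m10: 01-10,010-0
  m14: 0-110,01-10,0111-
  m16: -0000,10-00,1000-
  m17: 1000- ←essential
  m22: -0110,101-0,1011-
  m23: 1011- ←essential
  m27: 11011 ←essential
  m28: 1-100,1110-
  m29: 1110- ←essential
Essential: 00101, 1000-, 1011-, 11011, 1110-
Petrick residual → -0000, -0110, 01-10
Min cover (8 terms): b'c'd'e' + b'cde' + a'b'cd'e + a'bde' + ab'c'd' + ab'cd + abc'de + abcd'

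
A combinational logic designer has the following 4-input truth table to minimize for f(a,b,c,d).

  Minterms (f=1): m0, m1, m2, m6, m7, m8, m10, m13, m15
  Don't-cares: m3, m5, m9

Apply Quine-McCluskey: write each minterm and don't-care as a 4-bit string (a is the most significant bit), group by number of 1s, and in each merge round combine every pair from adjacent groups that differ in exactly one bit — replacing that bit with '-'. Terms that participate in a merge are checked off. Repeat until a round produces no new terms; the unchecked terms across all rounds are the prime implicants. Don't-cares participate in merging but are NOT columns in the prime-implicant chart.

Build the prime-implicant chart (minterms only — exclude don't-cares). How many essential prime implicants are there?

3

Round 0: 0000✓ 0001✓ 0010✓ 0011✓ 0101✓ 0110✓ 0111✓ 1000✓ 1001✓ 1010✓ 1101✓ 1111✓
Round 1: -000✓ -001✓ -010✓ -101✓ -111✓ 0-01✓ 0-10✓ 0-11✓ 00-0✓ 00-1✓ 000-✓ 001-✓ 01-1✓ 011-✓ 1-01✓ 10-0✓ 100-✓ 11-1✓
Round 2: --01 -0-0 -00- -1-1 0--1 0-1- 00--
PIs = {--01, -0-0, -00-, -1-1, 0--1, 0-1-, 00--}
Coverage chart:
  m0: -0-0,-00-,00--
  m1: --01,-00-,0--1,00--
  m2: -0-0,0-1-,00--
  m6: 0-1- ←essential
  m7: -1-1,0--1,0-1-
  m8: -0-0,-00-
  m10: -0-0 ←essential
  m13: --01,-1-1
  m15: -1-1 ←essential
Essential: -0-0, -1-1, 0-1-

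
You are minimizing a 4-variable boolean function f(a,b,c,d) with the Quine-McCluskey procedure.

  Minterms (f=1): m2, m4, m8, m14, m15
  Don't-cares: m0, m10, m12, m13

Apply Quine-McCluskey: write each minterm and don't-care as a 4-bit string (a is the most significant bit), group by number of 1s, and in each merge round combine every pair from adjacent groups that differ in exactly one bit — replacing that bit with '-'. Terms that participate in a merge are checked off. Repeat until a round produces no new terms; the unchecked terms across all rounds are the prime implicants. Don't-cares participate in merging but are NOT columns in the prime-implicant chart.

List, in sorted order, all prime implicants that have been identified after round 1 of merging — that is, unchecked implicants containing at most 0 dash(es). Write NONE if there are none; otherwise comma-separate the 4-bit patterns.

[col 0] 0000*, 0010*, 0100*, 1000*, 1010*, 1100*, 1101*, 1110*, 1111*
[col 1] -000*, -010*, -100*, 0-00*, 00-0*, 1-00*, 1-10*, 10-0*, 11-0*, 11-1*, 110-*, 111-*
[col 2] --00, -0-0, 1--0, 11--
Prime implicants: --00, -0-0, 1--0, 11--

NONE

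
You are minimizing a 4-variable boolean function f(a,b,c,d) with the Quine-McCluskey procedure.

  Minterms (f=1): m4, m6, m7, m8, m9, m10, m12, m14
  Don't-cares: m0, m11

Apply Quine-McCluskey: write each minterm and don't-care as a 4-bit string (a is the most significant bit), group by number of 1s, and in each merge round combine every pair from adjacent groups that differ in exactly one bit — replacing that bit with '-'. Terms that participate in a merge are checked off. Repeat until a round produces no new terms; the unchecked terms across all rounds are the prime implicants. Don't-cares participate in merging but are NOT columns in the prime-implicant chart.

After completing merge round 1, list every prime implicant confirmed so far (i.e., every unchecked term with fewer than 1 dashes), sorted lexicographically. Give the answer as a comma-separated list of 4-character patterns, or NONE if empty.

size-2^0 implicants → 0000(✓)  0100(✓)  0110(✓)  0111(✓)  1000(✓)  1001(✓)  1010(✓)  1011(✓)  1100(✓)  1110(✓)
size-2^1 implicants → -000(✓)  -100(✓)  -110(✓)  0-00(✓)  01-0(✓)  011-  1-00(✓)  1-10(✓)  10-0(✓)  10-1(✓)  100-(✓)  101-(✓)  11-0(✓)
size-2^2 implicants → --00  -1-0  1--0  10--
Unchecked terms (primes): --00, -1-0, 011-, 1--0, 10--

NONE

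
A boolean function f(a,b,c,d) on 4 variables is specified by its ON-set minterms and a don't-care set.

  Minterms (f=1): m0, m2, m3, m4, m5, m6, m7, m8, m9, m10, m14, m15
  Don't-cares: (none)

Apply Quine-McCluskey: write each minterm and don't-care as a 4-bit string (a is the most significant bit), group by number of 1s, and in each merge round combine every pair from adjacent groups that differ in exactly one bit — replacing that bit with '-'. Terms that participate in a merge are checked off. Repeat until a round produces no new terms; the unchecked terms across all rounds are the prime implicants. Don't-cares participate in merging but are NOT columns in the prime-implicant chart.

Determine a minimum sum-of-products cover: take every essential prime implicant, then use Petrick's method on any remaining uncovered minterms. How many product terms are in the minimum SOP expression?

5

Round 0: 0000✓ 0010✓ 0011✓ 0100✓ 0101✓ 0110✓ 0111✓ 1000✓ 1001✓ 1010✓ 1110✓ 1111✓
Round 1: -000✓ -010✓ -110✓ -111✓ 0-00✓ 0-10✓ 0-11✓ 00-0✓ 001-✓ 01-0✓ 01-1✓ 010-✓ 011-✓ 1-10✓ 10-0✓ 100- 111-✓
Round 2: --10 -0-0 -11- 0--0 0-1- 01--
PIs = {--10, -0-0, -11-, 0--0, 0-1-, 01--, 100-}
Coverage chart:
  m0: -0-0,0--0
  m2: --10,-0-0,0--0,0-1-
  m3: 0-1- ←essential
  m4: 0--0,01--
  m5: 01-- ←essential
  m6: --10,-11-,0--0,0-1-,01--
  m7: -11-,0-1-,01--
  m8: -0-0,100-
  m9: 100- ←essential
  m10: --10,-0-0
  m14: --10,-11-
  m15: -11- ←essential
Essential: -11-, 0-1-, 01--, 100-
Petrick residual → -0-0
Min cover (5 terms): b'd' + bc + a'c + a'b + ab'c'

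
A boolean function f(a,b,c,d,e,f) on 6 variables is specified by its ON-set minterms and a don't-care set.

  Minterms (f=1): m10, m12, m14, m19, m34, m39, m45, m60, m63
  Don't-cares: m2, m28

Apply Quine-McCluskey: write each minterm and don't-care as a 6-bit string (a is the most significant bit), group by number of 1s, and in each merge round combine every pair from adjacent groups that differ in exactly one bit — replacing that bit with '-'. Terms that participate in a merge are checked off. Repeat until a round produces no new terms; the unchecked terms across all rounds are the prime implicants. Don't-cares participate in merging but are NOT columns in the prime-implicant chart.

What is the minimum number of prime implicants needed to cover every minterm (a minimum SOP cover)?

size-2^0 implicants → 000010(✓)  001010(✓)  001100(✓)  001110(✓)  010011  011100(✓)  100010(✓)  100111  101101  111100(✓)  111111
size-2^1 implicants → -00010  -11100  0-1100  00-010  001-10  0011-0
Unchecked terms (primes): -00010, -11100, 0-1100, 00-010, 001-10, 0011-0, 010011, 100111, 101101, 111111
Minterm coverage:
  m10 ⊆ 00-010,001-10
  m12 ⊆ 0-1100,0011-0
  m14 ⊆ 001-10,0011-0
  m19 ⊆ 010011 [E]
  m34 ⊆ -00010 [E]
  m39 ⊆ 100111 [E]
  m45 ⊆ 101101 [E]
  m60 ⊆ -11100 [E]
  m63 ⊆ 111111 [E]
E = {-00010, -11100, 010011, 100111, 101101, 111111}
Petrick residual → 0-1100, 001-10
Cover = b'c'd'ef' + bcde'f' + a'cde'f' + a'b'cef' + a'bc'd'ef + ab'c'def + ab'cde'f + abcdef  |cover|=8

8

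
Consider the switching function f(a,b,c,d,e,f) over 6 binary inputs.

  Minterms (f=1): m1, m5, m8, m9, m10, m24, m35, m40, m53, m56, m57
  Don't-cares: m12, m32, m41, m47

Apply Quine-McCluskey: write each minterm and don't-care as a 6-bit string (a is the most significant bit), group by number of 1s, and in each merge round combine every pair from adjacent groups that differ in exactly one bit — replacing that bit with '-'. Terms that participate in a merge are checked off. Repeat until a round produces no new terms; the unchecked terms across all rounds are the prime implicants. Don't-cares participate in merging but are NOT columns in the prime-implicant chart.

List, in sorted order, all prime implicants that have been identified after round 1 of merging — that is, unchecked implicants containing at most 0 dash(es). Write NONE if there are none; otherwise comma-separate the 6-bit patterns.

100011, 101111, 110101

[col 0] 000001*, 000101*, 001000*, 001001*, 001010*, 001100*, 011000*, 100000*, 100011, 101000*, 101001*, 101111, 110101, 111000*, 111001*
[col 1] -01000*, -01001*, -11000*, 0-1000*, 00-001, 000-01, 001-00, 0010-0, 00100-*, 1-1000*, 1-1001*, 10-000, 10100-*, 11100-*
[col 2] --1000, -0100-, 1-100-
Prime implicants: --1000, -0100-, 00-001, 000-01, 001-00, 0010-0, 1-100-, 10-000, 100011, 101111, 110101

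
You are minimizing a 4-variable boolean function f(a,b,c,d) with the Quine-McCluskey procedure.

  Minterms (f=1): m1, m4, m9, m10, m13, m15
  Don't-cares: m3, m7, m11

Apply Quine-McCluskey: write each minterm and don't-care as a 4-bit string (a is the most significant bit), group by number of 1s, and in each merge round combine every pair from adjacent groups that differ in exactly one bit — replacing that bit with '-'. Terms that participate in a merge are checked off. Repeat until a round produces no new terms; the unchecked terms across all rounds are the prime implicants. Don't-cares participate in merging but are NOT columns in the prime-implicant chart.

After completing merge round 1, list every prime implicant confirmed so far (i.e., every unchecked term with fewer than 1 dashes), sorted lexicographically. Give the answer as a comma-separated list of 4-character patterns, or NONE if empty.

0100

size-2^0 implicants → 0001(✓)  0011(✓)  0100  0111(✓)  1001(✓)  1010(✓)  1011(✓)  1101(✓)  1111(✓)
size-2^1 implicants → -001(✓)  -011(✓)  -111(✓)  0-11(✓)  00-1(✓)  1-01(✓)  1-11(✓)  10-1(✓)  101-  11-1(✓)
size-2^2 implicants → --11  -0-1  1--1
Unchecked terms (primes): --11, -0-1, 0100, 1--1, 101-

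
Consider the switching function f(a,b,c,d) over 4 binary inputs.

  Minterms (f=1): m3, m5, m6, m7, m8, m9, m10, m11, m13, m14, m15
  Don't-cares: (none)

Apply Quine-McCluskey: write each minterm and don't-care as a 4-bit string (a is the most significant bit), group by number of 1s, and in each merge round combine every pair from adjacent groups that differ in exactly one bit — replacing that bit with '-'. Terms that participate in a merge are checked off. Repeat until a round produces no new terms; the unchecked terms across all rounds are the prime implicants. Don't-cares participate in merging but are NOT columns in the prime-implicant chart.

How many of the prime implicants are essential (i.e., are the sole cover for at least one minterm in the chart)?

Round 0: 0011✓ 0101✓ 0110✓ 0111✓ 1000✓ 1001✓ 1010✓ 1011✓ 1101✓ 1110✓ 1111✓
Round 1: -011✓ -101✓ -110✓ -111✓ 0-11✓ 01-1✓ 011-✓ 1-01✓ 1-10✓ 1-11✓ 10-0✓ 10-1✓ 100-✓ 101-✓ 11-1✓ 111-✓
Round 2: --11 -1-1 -11- 1--1 1-1- 10--
PIs = {--11, -1-1, -11-, 1--1, 1-1-, 10--}
Coverage chart:
  m3: --11 ←essential
  m5: -1-1 ←essential
  m6: -11- ←essential
  m7: --11,-1-1,-11-
  m8: 10-- ←essential
  m9: 1--1,10--
  m10: 1-1-,10--
  m11: --11,1--1,1-1-,10--
  m13: -1-1,1--1
  m14: -11-,1-1-
  m15: --11,-1-1,-11-,1--1,1-1-
Essential: --11, -1-1, -11-, 10--

4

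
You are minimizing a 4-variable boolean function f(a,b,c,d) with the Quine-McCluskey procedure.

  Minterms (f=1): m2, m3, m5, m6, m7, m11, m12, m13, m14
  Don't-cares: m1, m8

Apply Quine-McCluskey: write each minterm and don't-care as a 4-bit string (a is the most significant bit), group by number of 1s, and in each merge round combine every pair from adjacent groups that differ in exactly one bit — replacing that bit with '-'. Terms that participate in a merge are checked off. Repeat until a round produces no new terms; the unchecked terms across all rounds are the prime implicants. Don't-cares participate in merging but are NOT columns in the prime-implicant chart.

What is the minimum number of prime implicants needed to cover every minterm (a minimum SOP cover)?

4

[col 0] 0001*, 0010*, 0011*, 0101*, 0110*, 0111*, 1000*, 1011*, 1100*, 1101*, 1110*
[col 1] -011, -101, -110, 0-01*, 0-10*, 0-11*, 00-1*, 001-*, 01-1*, 011-*, 1-00, 11-0, 110-
[col 2] 0--1, 0-1-
Prime implicants: -011, -101, -110, 0--1, 0-1-, 1-00, 11-0, 110-
PI chart (minterm → PIs covering it):
  2 | 0-1-  (sole → essential)
  3 | -011,0--1,0-1-
  5 | -101,0--1
  6 | -110,0-1-
  7 | 0--1,0-1-
  11 | -011  (sole → essential)
  12 | 1-00,11-0,110-
  13 | -101,110-
  14 | -110,11-0
Essential prime implicants: -011, 0-1-
Petrick residual → -101, 11-0
Minimum SOP uses 4 PIs: b'cd + bc'd + a'c + abd'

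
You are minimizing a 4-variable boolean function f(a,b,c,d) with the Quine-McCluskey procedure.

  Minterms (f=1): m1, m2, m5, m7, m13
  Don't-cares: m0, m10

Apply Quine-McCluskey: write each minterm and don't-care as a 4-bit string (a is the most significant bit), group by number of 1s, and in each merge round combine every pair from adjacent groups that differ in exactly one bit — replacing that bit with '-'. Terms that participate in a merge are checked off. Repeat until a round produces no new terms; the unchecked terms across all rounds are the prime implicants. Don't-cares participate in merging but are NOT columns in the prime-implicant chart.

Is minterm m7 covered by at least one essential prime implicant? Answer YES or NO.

size-2^0 implicants → 0000(✓)  0001(✓)  0010(✓)  0101(✓)  0111(✓)  1010(✓)  1101(✓)
size-2^1 implicants → -010  -101  0-01  00-0  000-  01-1
Unchecked terms (primes): -010, -101, 0-01, 00-0, 000-, 01-1
Minterm coverage:
  m1 ⊆ 0-01,000-
  m2 ⊆ -010,00-0
  m5 ⊆ -101,0-01,01-1
  m7 ⊆ 01-1 [E]
  m13 ⊆ -101 [E]
E = {-101, 01-1}

YES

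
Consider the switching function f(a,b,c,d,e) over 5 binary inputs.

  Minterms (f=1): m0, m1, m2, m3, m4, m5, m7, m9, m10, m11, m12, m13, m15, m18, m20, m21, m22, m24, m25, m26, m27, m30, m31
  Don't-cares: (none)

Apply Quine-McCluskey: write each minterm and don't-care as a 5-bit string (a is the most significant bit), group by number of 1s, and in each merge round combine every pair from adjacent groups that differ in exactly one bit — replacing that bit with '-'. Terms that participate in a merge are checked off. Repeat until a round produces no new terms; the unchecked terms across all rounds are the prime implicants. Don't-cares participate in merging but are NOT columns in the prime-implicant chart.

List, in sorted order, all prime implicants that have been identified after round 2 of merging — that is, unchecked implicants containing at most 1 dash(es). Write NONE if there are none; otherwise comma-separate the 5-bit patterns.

Round 0: 00000✓ 00001✓ 00010✓ 00011✓ 00100✓ 00101✓ 00111✓ 01001✓ 01010✓ 01011✓ 01100✓ 01101✓ 01111✓ 10010✓ 10100✓ 10101✓ 10110✓ 11000✓ 11001✓ 11010✓ 11011✓ 11110✓ 11111✓
Round 1: -0010✓ -0100✓ -0101✓ -1001✓ -1010✓ -1011✓ -1111✓ 0-001✓ 0-010✓ 0-011✓ 0-100✓ 0-101✓ 0-111✓ 00-00✓ 00-01✓ 00-11✓ 000-0✓ 000-1✓ 0000-✓ 0001-✓ 001-1✓ 0010-✓ 01-01✓ 01-11✓ 010-1✓ 0101-✓ 011-1✓ 0110-✓ 1-010✓ 1-110✓ 10-10✓ 101-0 1010-✓ 11-10✓ 11-11✓ 110-0✓ 110-1✓ 1100-✓ 1101-✓ 1111-✓
Round 2: --010 -010- -1-11 -10-1 -101- 0--01✓ 0--11✓ 0-0-1✓ 0-01- 0-1-1✓ 0-10- 00--1✓ 00-0- 000-- 01--1✓ 1--10 11-1- 110--
Round 3: 0---1
PIs = {--010, -010-, -1-11, -10-1, -101-, 0---1, 0-01-, 0-10-, 00-0-, 000--, 1--10, 101-0, 11-1-, 110--}

101-0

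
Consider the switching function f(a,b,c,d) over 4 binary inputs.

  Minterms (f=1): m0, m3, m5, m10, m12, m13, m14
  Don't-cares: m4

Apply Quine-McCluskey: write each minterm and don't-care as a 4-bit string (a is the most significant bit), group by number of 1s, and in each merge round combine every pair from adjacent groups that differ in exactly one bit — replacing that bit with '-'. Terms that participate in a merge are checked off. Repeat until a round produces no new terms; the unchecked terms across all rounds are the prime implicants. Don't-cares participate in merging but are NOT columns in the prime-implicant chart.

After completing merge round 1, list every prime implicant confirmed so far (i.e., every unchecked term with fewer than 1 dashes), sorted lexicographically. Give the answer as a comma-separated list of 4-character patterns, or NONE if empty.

0011

size-2^0 implicants → 0000(✓)  0011  0100(✓)  0101(✓)  1010(✓)  1100(✓)  1101(✓)  1110(✓)
size-2^1 implicants → -100(✓)  -101(✓)  0-00  010-(✓)  1-10  11-0  110-(✓)
size-2^2 implicants → -10-
Unchecked terms (primes): -10-, 0-00, 0011, 1-10, 11-0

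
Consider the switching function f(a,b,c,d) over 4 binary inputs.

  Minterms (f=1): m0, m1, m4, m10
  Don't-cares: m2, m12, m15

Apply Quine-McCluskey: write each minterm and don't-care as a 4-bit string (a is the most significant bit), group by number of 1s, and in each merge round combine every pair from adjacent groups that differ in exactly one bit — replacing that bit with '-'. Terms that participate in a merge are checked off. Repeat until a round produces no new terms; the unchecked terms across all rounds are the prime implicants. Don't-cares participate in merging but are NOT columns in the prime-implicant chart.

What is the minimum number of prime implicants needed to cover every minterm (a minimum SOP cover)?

3

[col 0] 0000*, 0001*, 0010*, 0100*, 1010*, 1100*, 1111
[col 1] -010, -100, 0-00, 00-0, 000-
Prime implicants: -010, -100, 0-00, 00-0, 000-, 1111
PI chart (minterm → PIs covering it):
  0 | 0-00,00-0,000-
  1 | 000-  (sole → essential)
  4 | -100,0-00
  10 | -010  (sole → essential)
Essential prime implicants: -010, 000-
Petrick residual → -100
Minimum SOP uses 3 PIs: b'cd' + bc'd' + a'b'c'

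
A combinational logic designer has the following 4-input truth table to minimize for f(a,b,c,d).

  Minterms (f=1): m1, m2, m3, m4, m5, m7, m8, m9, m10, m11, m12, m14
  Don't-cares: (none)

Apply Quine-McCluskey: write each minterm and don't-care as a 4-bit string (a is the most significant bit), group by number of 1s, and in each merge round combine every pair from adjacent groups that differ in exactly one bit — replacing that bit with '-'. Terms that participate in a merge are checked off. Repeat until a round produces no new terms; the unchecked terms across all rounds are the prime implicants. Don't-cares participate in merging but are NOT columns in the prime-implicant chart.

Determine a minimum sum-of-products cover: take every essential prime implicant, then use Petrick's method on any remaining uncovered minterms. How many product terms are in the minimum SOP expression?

Round 0: 0001✓ 0010✓ 0011✓ 0100✓ 0101✓ 0111✓ 1000✓ 1001✓ 1010✓ 1011✓ 1100✓ 1110✓
Round 1: -001✓ -010✓ -011✓ -100 0-01✓ 0-11✓ 00-1✓ 001-✓ 01-1✓ 010- 1-00✓ 1-10✓ 10-0✓ 10-1✓ 100-✓ 101-✓ 11-0✓
Round 2: -0-1 -01- 0--1 1--0 10--
PIs = {-0-1, -01-, -100, 0--1, 010-, 1--0, 10--}
Coverage chart:
  m1: -0-1,0--1
  m2: -01- ←essential
  m3: -0-1,-01-,0--1
  m4: -100,010-
  m5: 0--1,010-
  m7: 0--1 ←essential
  m8: 1--0,10--
  m9: -0-1,10--
  m10: -01-,1--0,10--
  m11: -0-1,-01-,10--
  m12: -100,1--0
  m14: 1--0 ←essential
Essential: -01-, 0--1, 1--0
Petrick residual → -0-1, -100
Min cover (5 terms): b'd + b'c + bc'd' + a'd + ad'

5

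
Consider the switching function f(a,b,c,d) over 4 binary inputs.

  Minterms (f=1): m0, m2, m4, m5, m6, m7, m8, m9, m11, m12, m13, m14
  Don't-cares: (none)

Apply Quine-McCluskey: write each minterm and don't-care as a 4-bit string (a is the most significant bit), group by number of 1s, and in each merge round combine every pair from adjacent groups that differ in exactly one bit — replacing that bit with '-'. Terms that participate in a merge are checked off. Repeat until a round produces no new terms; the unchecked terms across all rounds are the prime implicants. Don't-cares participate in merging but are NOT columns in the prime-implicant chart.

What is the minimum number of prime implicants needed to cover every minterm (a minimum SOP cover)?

5

Round 0: 0000✓ 0010✓ 0100✓ 0101✓ 0110✓ 0111✓ 1000✓ 1001✓ 1011✓ 1100✓ 1101✓ 1110✓
Round 1: -000✓ -100✓ -101✓ -110✓ 0-00✓ 0-10✓ 00-0✓ 01-0✓ 01-1✓ 010-✓ 011-✓ 1-00✓ 1-01✓ 10-1 100-✓ 11-0✓ 110-✓
Round 2: --00 -1-0 -10- 0--0 01-- 1-0-
PIs = {--00, -1-0, -10-, 0--0, 01--, 1-0-, 10-1}
Coverage chart:
  m0: --00,0--0
  m2: 0--0 ←essential
  m4: --00,-1-0,-10-,0--0,01--
  m5: -10-,01--
  m6: -1-0,0--0,01--
  m7: 01-- ←essential
  m8: --00,1-0-
  m9: 1-0-,10-1
  m11: 10-1 ←essential
  m12: --00,-1-0,-10-,1-0-
  m13: -10-,1-0-
  m14: -1-0 ←essential
Essential: -1-0, 0--0, 01--, 10-1
Petrick residual → 1-0-
Min cover (5 terms): bd' + a'd' + a'b + ac' + ab'd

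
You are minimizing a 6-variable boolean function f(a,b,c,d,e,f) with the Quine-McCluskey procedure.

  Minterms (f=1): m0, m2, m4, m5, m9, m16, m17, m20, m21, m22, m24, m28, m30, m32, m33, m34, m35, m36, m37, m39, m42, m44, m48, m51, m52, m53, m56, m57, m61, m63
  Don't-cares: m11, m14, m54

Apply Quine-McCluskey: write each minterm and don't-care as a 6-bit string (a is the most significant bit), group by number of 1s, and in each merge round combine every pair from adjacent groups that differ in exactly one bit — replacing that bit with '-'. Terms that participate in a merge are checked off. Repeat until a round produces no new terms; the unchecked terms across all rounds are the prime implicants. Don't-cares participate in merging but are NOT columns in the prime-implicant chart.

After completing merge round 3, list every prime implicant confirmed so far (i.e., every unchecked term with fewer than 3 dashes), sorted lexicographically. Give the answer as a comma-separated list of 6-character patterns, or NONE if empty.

Round 0: 000000✓ 000010✓ 000100✓ 000101✓ 001001✓ 001011✓ 001110✓ 010000✓ 010001✓ 010100✓ 010101✓ 010110✓ 011000✓ 011100✓ 011110✓ 100000✓ 100001✓ 100010✓ 100011✓ 100100✓ 100101✓ 100111✓ 101010✓ 101100✓ 110000✓ 110011✓ 110100✓ 110101✓ 110110✓ 111000✓ 111001✓ 111101✓ 111111✓
Round 1: -00000✓ -00010✓ -00100✓ -00101✓ -10000✓ -10100✓ -10101✓ -10110✓ -11000✓ 0-0000✓ 0-0100✓ 0-0101✓ 0-1110 000-00✓ 0000-0✓ 00010-✓ 0010-1 01-000✓ 01-100✓ 01-110✓ 010-00✓ 010-01✓ 01000-✓ 0101-0✓ 01010-✓ 011-00✓ 0111-0✓ 1-0000✓ 1-0011 1-0100✓ 1-0101✓ 10-010 10-100 100-00✓ 100-01✓ 100-11✓ 1000-0✓ 1000-1✓ 10000-✓ 10001-✓ 1001-1✓ 10010-✓ 11-000✓ 11-101 110-00✓ 1101-0✓ 11010-✓ 111-01 11100- 1111-1
Round 2: --0000✓ --0100✓ --0101✓ -00-00✓ -000-0 -0010-✓ -1-000 -10-00✓ -101-0 -1010-✓ 0-0-00✓ 0-010-✓ 01--00 01-1-0 010-0- 1-0-00✓ 1-010-✓ 100--1 100-0- 1000--
Round 3: --0-00 --010-
PIs = {--0-00, --010-, -000-0, -1-000, -101-0, 0-1110, 0010-1, 01--00, 01-1-0, 010-0-, 1-0011, 10-010, 10-100, 100--1, 100-0-, 1000--, 11-101, 111-01, 11100-, 1111-1}

-000-0, -1-000, -101-0, 0-1110, 0010-1, 01--00, 01-1-0, 010-0-, 1-0011, 10-010, 10-100, 100--1, 100-0-, 1000--, 11-101, 111-01, 11100-, 1111-1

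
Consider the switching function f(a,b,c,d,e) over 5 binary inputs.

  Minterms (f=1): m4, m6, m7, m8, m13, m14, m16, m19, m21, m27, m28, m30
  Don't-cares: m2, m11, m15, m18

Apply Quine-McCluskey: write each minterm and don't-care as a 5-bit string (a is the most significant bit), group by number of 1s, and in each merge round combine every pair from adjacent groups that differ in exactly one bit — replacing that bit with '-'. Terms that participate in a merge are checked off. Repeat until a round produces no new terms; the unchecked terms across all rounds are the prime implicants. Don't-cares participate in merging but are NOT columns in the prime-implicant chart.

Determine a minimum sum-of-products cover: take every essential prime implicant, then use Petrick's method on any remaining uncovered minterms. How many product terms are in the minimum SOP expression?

8

[col 0] 00010*, 00100*, 00110*, 00111*, 01000, 01011*, 01101*, 01110*, 01111*, 10000*, 10010*, 10011*, 10101, 11011*, 11100*, 11110*
[col 1] -0010, -1011, -1110, 0-110*, 0-111*, 00-10, 001-0, 0011-*, 01-11, 011-1, 0111-*, 1-011, 100-0, 1001-, 111-0
[col 2] 0-11-
Prime implicants: -0010, -1011, -1110, 0-11-, 00-10, 001-0, 01-11, 01000, 011-1, 1-011, 100-0, 1001-, 10101, 111-0
PI chart (minterm → PIs covering it):
  4 | 001-0  (sole → essential)
  6 | 0-11-,00-10,001-0
  7 | 0-11-  (sole → essential)
  8 | 01000  (sole → essential)
  13 | 011-1  (sole → essential)
  14 | -1110,0-11-
  16 | 100-0  (sole → essential)
  19 | 1-011,1001-
  21 | 10101  (sole → essential)
  27 | -1011,1-011
  28 | 111-0  (sole → essential)
  30 | -1110,111-0
Essential prime implicants: 0-11-, 001-0, 01000, 011-1, 100-0, 10101, 111-0
Petrick residual → 1-011
Minimum SOP uses 8 PIs: a'cd + a'b'ce' + a'bc'd'e' + a'bce + ac'de + ab'c'e' + ab'cd'e + abce'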